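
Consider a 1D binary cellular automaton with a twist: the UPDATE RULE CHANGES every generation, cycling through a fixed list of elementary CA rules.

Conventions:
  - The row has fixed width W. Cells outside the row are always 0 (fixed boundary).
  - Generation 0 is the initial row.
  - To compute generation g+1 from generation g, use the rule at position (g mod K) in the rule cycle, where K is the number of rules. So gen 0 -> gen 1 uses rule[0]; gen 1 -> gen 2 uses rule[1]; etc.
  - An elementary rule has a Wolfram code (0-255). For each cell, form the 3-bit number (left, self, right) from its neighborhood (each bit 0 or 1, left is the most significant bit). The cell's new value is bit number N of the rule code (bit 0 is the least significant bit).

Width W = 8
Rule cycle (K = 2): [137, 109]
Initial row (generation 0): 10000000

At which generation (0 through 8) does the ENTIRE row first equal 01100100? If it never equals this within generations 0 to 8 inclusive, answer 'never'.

Gen 0: 10000000
Gen 1 (rule 137): 00111111
Gen 2 (rule 109): 10100001
Gen 3 (rule 137): 00001100
Gen 4 (rule 109): 11101101
Gen 5 (rule 137): 11001000
Gen 6 (rule 109): 11001011
Gen 7 (rule 137): 10000010
Gen 8 (rule 109): 10111010

Answer: never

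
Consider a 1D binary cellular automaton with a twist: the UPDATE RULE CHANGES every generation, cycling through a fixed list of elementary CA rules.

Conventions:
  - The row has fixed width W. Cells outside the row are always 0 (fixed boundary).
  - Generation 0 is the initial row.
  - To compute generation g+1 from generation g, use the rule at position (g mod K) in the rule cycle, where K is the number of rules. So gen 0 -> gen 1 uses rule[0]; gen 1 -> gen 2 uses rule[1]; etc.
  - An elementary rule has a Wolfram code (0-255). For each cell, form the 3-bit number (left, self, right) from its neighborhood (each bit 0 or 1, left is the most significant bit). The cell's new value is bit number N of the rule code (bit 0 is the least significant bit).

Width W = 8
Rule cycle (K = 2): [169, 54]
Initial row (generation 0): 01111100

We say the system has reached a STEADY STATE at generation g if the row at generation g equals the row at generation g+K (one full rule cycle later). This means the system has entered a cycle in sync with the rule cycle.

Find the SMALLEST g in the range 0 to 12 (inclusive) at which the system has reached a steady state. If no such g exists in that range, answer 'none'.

Gen 0: 01111100
Gen 1 (rule 169): 01111001
Gen 2 (rule 54): 10000111
Gen 3 (rule 169): 00110110
Gen 4 (rule 54): 01001001
Gen 5 (rule 169): 00000000
Gen 6 (rule 54): 00000000
Gen 7 (rule 169): 11111111
Gen 8 (rule 54): 00000000
Gen 9 (rule 169): 11111111
Gen 10 (rule 54): 00000000
Gen 11 (rule 169): 11111111
Gen 12 (rule 54): 00000000
Gen 13 (rule 169): 11111111
Gen 14 (rule 54): 00000000

Answer: 6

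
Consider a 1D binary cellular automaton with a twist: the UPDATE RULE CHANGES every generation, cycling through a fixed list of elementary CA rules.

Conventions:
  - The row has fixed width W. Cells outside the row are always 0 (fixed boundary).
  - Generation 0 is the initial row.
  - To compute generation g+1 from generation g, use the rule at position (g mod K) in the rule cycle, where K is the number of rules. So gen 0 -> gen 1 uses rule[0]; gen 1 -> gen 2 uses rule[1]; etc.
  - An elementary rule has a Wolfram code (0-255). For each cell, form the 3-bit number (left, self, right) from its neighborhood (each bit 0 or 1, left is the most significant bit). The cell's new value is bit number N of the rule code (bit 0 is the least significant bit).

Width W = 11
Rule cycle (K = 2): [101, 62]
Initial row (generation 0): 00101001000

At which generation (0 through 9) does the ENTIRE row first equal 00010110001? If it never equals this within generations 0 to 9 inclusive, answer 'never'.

Gen 0: 00101001000
Gen 1 (rule 101): 10111001011
Gen 2 (rule 62): 11100111110
Gen 3 (rule 101): 00100000010
Gen 4 (rule 62): 01110000111
Gen 5 (rule 101): 00010110001
Gen 6 (rule 62): 00111101011
Gen 7 (rule 101): 10000111101
Gen 8 (rule 62): 11001100011
Gen 9 (rule 101): 01000101001

Answer: 5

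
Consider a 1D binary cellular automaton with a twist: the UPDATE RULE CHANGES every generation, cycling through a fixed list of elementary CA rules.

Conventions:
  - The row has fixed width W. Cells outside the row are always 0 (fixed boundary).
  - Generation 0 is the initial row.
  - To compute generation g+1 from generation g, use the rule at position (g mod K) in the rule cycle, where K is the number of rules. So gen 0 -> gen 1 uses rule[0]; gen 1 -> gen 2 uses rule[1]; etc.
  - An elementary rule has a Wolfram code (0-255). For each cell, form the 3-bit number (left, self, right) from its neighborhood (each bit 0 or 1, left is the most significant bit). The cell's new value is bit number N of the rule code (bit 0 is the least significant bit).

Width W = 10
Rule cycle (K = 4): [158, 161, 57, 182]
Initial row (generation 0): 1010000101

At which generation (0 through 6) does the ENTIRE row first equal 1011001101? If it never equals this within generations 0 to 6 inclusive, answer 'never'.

Answer: 1

Derivation:
Gen 0: 1010000101
Gen 1 (rule 158): 1011001101
Gen 2 (rule 161): 0100000010
Gen 3 (rule 57): 0011111001
Gen 4 (rule 182): 0101110111
Gen 5 (rule 158): 1101100110
Gen 6 (rule 161): 0010000000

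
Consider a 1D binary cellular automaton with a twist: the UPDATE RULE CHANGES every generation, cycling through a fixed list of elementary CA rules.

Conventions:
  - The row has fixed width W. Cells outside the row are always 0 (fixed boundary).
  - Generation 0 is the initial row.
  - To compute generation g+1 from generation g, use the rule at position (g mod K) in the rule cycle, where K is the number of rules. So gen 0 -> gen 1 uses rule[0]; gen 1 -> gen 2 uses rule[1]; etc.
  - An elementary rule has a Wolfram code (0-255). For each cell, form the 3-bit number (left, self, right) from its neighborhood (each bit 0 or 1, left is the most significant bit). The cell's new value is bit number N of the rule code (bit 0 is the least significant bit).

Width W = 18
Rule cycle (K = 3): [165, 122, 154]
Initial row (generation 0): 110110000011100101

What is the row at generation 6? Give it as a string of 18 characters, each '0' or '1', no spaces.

Answer: 111100010111100110

Derivation:
Gen 0: 110110000011100101
Gen 1 (rule 165): 001000111001000111
Gen 2 (rule 122): 010101101110101101
Gen 3 (rule 154): 100001001100001000
Gen 4 (rule 165): 101101000001101011
Gen 5 (rule 122): 011110100011110111
Gen 6 (rule 154): 111100010111100110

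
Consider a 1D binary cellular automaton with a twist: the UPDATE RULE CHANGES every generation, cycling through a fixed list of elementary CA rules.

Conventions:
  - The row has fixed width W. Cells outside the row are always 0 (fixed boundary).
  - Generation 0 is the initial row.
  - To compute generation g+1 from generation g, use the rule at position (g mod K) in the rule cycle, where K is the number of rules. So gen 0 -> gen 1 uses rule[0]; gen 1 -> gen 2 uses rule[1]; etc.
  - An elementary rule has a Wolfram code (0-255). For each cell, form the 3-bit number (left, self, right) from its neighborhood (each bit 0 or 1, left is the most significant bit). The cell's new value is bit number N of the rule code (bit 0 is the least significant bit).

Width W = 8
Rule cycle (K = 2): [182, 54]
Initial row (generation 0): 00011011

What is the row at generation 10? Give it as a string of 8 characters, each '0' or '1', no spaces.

Answer: 01111110

Derivation:
Gen 0: 00011011
Gen 1 (rule 182): 00100100
Gen 2 (rule 54): 01111110
Gen 3 (rule 182): 10111101
Gen 4 (rule 54): 11000011
Gen 5 (rule 182): 00100100
Gen 6 (rule 54): 01111110
Gen 7 (rule 182): 10111101
Gen 8 (rule 54): 11000011
Gen 9 (rule 182): 00100100
Gen 10 (rule 54): 01111110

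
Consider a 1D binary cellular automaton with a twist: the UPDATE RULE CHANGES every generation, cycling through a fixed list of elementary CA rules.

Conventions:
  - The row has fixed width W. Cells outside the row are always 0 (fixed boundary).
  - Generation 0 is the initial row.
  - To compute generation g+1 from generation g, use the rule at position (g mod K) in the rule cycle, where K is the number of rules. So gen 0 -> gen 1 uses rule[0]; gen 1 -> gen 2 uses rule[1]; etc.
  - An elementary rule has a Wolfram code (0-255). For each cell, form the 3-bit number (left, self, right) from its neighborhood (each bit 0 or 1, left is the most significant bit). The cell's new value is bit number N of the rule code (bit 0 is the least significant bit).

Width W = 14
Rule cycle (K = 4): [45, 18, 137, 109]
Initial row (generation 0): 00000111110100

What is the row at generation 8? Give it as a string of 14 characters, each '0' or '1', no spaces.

Answer: 10000101110101

Derivation:
Gen 0: 00000111110100
Gen 1 (rule 45): 11110100001101
Gen 2 (rule 18): 00000010010000
Gen 3 (rule 137): 11111000000111
Gen 4 (rule 109): 10001011110101
Gen 5 (rule 45): 10101110001111
Gen 6 (rule 18): 00000001010000
Gen 7 (rule 137): 11111100000111
Gen 8 (rule 109): 10000101110101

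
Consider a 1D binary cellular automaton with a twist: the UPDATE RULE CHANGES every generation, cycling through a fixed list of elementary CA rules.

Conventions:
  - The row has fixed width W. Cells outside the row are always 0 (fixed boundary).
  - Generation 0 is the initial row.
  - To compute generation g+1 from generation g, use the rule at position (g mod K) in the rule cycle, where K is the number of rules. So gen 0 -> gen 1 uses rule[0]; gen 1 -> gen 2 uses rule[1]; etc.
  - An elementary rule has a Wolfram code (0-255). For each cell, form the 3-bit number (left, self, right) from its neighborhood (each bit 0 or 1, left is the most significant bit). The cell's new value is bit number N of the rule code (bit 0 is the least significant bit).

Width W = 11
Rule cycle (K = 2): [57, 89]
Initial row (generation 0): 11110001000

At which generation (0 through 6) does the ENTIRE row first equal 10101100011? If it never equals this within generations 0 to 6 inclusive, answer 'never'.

Gen 0: 11110001000
Gen 1 (rule 57): 10001100111
Gen 2 (rule 89): 01101110101
Gen 3 (rule 57): 01011001010
Gen 4 (rule 89): 00011100001
Gen 5 (rule 57): 11010011100
Gen 6 (rule 89): 11001010111

Answer: never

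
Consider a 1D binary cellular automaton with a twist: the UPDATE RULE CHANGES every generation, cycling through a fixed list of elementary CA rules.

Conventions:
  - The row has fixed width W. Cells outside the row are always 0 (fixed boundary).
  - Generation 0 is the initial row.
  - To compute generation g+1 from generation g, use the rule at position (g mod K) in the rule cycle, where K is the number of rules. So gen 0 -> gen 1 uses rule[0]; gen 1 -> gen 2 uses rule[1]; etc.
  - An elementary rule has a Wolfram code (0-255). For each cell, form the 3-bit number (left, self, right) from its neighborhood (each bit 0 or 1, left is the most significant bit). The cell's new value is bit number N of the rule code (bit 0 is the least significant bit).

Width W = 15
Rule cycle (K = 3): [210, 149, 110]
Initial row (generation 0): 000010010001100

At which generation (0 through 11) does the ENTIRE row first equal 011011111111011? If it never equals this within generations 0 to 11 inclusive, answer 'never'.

Gen 0: 000010010001100
Gen 1 (rule 210): 000101101010110
Gen 2 (rule 149): 110100001010001
Gen 3 (rule 110): 111100011110011
Gen 4 (rule 210): 011110101111101
Gen 5 (rule 149): 001100100111001
Gen 6 (rule 110): 011101101101011
Gen 7 (rule 210): 101100100100001
Gen 8 (rule 149): 100010110111101
Gen 9 (rule 110): 100111111100111
Gen 10 (rule 210): 011011111111011
Gen 11 (rule 149): 000001111110000

Answer: 10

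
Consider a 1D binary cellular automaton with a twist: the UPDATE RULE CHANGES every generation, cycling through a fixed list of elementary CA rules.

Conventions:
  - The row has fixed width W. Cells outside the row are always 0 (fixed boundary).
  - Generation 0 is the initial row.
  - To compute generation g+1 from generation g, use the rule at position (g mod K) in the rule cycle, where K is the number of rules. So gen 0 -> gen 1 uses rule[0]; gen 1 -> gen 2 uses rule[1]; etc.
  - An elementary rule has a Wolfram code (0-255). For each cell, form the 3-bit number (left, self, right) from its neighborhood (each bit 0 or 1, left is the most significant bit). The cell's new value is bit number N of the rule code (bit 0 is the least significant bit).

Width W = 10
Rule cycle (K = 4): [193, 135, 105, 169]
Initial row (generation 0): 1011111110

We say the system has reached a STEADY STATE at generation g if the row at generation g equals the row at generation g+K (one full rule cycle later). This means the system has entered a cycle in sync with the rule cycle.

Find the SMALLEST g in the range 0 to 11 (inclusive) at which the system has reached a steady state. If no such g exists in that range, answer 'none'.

Answer: none

Derivation:
Gen 0: 1011111110
Gen 1 (rule 193): 0001111110
Gen 2 (rule 135): 1110111100
Gen 3 (rule 105): 1011100101
Gen 4 (rule 169): 0111000010
Gen 5 (rule 193): 0011011000
Gen 6 (rule 135): 1100000011
Gen 7 (rule 105): 1101111011
Gen 8 (rule 169): 1011110110
Gen 9 (rule 193): 0001110010
Gen 10 (rule 135): 1110100110
Gen 11 (rule 105): 1011000110
Gen 12 (rule 169): 0110010100
Gen 13 (rule 193): 0010000001
Gen 14 (rule 135): 1110111111
Gen 15 (rule 105): 1011100001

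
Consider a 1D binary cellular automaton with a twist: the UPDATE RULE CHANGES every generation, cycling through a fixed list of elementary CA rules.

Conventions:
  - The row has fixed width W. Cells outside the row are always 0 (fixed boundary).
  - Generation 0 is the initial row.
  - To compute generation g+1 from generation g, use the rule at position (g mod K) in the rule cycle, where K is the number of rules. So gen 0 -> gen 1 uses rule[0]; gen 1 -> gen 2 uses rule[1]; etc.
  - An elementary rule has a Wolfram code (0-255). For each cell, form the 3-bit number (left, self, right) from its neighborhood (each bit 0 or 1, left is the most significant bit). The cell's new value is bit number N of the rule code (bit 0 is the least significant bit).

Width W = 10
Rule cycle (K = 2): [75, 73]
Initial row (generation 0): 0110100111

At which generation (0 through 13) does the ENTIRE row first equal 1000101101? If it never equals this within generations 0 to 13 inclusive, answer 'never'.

Answer: 5

Derivation:
Gen 0: 0110100111
Gen 1 (rule 75): 1110001101
Gen 2 (rule 73): 1010101100
Gen 3 (rule 75): 0000001101
Gen 4 (rule 73): 1111101100
Gen 5 (rule 75): 1000101101
Gen 6 (rule 73): 0010001100
Gen 7 (rule 75): 1100111101
Gen 8 (rule 73): 1100100100
Gen 9 (rule 75): 1101001001
Gen 10 (rule 73): 1100000000
Gen 11 (rule 75): 1101111111
Gen 12 (rule 73): 1101000001
Gen 13 (rule 75): 1100011110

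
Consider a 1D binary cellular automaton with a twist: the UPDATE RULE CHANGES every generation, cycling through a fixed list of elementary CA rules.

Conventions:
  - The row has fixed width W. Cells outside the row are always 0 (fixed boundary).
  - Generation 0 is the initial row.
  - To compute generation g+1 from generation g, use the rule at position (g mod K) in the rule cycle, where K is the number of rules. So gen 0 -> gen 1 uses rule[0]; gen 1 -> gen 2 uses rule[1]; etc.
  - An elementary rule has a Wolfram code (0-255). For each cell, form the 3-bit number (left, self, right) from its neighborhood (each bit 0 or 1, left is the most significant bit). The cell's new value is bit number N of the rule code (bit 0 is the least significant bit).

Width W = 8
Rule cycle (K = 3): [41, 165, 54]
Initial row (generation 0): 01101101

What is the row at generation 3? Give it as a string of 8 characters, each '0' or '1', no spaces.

Gen 0: 01101101
Gen 1 (rule 41): 01011010
Gen 2 (rule 165): 01100110
Gen 3 (rule 54): 10011001

Answer: 10011001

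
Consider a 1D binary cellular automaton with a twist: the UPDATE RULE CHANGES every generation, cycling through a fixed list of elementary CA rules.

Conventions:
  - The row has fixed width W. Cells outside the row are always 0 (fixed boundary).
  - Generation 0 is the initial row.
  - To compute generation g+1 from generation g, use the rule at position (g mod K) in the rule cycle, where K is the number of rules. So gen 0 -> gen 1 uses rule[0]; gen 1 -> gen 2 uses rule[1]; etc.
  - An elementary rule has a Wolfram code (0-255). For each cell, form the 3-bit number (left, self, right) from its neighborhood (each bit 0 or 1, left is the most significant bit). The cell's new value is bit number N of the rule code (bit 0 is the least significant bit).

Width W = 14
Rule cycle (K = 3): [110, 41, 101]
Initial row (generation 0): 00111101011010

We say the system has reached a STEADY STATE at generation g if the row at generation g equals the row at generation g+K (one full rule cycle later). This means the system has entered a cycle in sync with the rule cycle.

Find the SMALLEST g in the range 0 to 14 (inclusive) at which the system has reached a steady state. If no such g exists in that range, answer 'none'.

Gen 0: 00111101011010
Gen 1 (rule 110): 01100111111110
Gen 2 (rule 41): 01000100000000
Gen 3 (rule 101): 01010101111111
Gen 4 (rule 110): 11111111000001
Gen 5 (rule 41): 10000000011100
Gen 6 (rule 101): 10111111000101
Gen 7 (rule 110): 11100001001111
Gen 8 (rule 41): 10001100001000
Gen 9 (rule 101): 10100101101011
Gen 10 (rule 110): 11101111111111
Gen 11 (rule 41): 10011000000000
Gen 12 (rule 101): 10001011111111
Gen 13 (rule 110): 10011110000001
Gen 14 (rule 41): 00010000111100
Gen 15 (rule 101): 11010110000101
Gen 16 (rule 110): 11111110001111
Gen 17 (rule 41): 10000000101000

Answer: none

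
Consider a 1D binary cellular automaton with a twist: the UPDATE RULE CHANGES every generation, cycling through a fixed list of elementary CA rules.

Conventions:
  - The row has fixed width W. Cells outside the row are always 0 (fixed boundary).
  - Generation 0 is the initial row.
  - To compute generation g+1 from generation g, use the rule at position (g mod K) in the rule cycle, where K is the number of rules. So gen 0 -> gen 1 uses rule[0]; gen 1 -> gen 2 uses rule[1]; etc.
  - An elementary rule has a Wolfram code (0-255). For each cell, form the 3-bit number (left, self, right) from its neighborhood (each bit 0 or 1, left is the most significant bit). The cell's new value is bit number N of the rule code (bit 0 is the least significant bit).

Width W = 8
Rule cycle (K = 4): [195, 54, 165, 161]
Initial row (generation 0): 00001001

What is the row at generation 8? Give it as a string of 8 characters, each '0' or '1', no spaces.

Answer: 00000110

Derivation:
Gen 0: 00001001
Gen 1 (rule 195): 11110010
Gen 2 (rule 54): 00001111
Gen 3 (rule 165): 11100110
Gen 4 (rule 161): 01000000
Gen 5 (rule 195): 10011111
Gen 6 (rule 54): 11100000
Gen 7 (rule 165): 01001111
Gen 8 (rule 161): 00000110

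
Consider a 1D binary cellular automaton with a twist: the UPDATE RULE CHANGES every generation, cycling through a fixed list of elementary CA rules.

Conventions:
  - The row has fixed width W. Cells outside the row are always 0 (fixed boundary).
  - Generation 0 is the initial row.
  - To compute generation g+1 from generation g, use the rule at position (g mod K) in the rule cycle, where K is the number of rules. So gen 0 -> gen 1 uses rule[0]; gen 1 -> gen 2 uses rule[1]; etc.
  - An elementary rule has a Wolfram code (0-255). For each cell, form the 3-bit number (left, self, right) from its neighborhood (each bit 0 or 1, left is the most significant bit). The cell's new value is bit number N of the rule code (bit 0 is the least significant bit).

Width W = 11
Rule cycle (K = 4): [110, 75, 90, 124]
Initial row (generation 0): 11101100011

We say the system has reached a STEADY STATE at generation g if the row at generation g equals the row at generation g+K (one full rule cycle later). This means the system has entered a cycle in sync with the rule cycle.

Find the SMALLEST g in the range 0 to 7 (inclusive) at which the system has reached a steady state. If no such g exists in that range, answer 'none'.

Gen 0: 11101100011
Gen 1 (rule 110): 10111100111
Gen 2 (rule 75): 00100101101
Gen 3 (rule 90): 01011001100
Gen 4 (rule 124): 01111101110
Gen 5 (rule 110): 11000111010
Gen 6 (rule 75): 11011101000
Gen 7 (rule 90): 11010100100
Gen 8 (rule 124): 11111110110
Gen 9 (rule 110): 10000011110
Gen 10 (rule 75): 00111110010
Gen 11 (rule 90): 01100011101

Answer: none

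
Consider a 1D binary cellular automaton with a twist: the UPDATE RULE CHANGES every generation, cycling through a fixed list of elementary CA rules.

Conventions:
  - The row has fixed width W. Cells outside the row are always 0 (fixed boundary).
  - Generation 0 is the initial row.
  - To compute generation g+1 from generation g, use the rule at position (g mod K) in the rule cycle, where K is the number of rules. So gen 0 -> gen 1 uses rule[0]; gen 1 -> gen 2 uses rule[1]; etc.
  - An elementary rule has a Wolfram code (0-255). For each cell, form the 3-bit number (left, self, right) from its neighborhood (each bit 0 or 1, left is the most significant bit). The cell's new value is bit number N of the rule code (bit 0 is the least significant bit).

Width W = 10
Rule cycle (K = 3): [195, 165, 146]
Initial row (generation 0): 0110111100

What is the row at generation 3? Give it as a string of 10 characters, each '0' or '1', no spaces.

Gen 0: 0110111100
Gen 1 (rule 195): 1010011101
Gen 2 (rule 165): 1110001011
Gen 3 (rule 146): 0101010000

Answer: 0101010000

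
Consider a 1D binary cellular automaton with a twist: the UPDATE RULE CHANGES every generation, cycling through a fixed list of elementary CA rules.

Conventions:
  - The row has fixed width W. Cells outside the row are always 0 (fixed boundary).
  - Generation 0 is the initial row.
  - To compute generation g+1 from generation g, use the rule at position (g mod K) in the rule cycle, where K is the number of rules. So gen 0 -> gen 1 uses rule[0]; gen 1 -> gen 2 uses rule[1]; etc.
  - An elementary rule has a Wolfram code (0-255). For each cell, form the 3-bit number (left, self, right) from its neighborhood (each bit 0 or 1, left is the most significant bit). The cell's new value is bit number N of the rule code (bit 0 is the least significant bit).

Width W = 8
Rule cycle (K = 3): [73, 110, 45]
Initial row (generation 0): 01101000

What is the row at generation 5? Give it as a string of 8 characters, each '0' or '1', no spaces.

Gen 0: 01101000
Gen 1 (rule 73): 01100011
Gen 2 (rule 110): 11100111
Gen 3 (rule 45): 10000100
Gen 4 (rule 73): 00110001
Gen 5 (rule 110): 01110011

Answer: 01110011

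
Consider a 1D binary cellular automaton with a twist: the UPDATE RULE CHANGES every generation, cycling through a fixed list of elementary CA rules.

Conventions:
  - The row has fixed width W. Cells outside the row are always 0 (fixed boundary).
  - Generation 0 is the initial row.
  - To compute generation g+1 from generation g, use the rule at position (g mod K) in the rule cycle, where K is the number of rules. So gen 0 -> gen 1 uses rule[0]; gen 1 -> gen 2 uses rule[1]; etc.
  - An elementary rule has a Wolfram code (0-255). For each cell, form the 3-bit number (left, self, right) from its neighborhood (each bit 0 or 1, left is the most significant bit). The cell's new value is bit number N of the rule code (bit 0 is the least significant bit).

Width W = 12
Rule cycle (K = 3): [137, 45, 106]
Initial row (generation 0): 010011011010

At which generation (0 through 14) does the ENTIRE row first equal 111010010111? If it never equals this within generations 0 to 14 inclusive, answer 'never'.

Answer: 2

Derivation:
Gen 0: 010011011010
Gen 1 (rule 137): 000010010000
Gen 2 (rule 45): 111010010111
Gen 3 (rule 106): 101100101101
Gen 4 (rule 137): 001000001000
Gen 5 (rule 45): 101011101011
Gen 6 (rule 106): 010110110111
Gen 7 (rule 137): 000100100110
Gen 8 (rule 45): 110100100100
Gen 9 (rule 106): 111001001000
Gen 10 (rule 137): 110000000011
Gen 11 (rule 45): 100111111010
Gen 12 (rule 106): 001100001100
Gen 13 (rule 137): 101001101001
Gen 14 (rule 45): 111001011001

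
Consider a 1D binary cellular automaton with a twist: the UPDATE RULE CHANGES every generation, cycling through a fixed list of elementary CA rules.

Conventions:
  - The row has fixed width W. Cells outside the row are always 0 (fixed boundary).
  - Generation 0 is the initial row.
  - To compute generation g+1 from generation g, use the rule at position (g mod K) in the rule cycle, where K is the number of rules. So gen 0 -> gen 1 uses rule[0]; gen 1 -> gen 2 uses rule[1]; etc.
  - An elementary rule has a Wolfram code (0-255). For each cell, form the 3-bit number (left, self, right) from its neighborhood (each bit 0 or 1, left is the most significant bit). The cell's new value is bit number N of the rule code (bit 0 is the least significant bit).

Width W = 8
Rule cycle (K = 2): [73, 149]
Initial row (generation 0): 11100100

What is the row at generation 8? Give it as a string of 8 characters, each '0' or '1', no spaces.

Gen 0: 11100100
Gen 1 (rule 73): 10100001
Gen 2 (rule 149): 10111101
Gen 3 (rule 73): 00100100
Gen 4 (rule 149): 10110111
Gen 5 (rule 73): 00110101
Gen 6 (rule 149): 10000101
Gen 7 (rule 73): 00110000
Gen 8 (rule 149): 10001111

Answer: 10001111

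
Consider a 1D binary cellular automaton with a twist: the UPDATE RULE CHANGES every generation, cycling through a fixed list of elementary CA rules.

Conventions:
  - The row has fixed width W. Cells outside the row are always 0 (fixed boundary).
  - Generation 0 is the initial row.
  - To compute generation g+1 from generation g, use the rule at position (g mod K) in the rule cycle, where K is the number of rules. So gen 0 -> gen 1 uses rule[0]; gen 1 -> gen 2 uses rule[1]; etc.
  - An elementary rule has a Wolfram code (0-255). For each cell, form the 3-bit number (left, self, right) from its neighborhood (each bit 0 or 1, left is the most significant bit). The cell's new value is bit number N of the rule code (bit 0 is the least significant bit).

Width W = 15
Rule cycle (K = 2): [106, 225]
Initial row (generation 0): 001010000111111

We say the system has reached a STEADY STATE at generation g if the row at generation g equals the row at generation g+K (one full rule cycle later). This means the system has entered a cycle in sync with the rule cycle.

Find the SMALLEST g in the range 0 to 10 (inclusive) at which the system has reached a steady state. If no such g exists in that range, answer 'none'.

Answer: none

Derivation:
Gen 0: 001010000111111
Gen 1 (rule 106): 010100001100001
Gen 2 (rule 225): 001001100101100
Gen 3 (rule 106): 010011101011100
Gen 4 (rule 225): 000001110101101
Gen 5 (rule 106): 000011011011110
Gen 6 (rule 225): 111001101101110
Gen 7 (rule 106): 101011111111010
Gen 8 (rule 225): 010101111111100
Gen 9 (rule 106): 101011000000100
Gen 10 (rule 225): 010101011110001
Gen 11 (rule 106): 101010110010010
Gen 12 (rule 225): 010101010000000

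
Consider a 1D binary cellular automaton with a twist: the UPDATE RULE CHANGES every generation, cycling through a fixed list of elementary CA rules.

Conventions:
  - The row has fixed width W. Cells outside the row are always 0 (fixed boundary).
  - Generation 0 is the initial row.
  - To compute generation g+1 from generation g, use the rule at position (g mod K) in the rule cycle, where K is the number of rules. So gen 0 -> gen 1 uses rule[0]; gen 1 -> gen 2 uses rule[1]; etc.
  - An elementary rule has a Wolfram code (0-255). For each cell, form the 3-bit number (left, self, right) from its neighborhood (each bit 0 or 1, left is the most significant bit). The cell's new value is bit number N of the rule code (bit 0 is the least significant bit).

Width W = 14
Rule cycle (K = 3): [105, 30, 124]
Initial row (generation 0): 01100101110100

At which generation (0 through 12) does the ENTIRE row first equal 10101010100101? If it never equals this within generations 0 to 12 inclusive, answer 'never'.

Answer: 7

Derivation:
Gen 0: 01100101110100
Gen 1 (rule 105): 01100011011001
Gen 2 (rule 30): 11010110010111
Gen 3 (rule 124): 11111111011101
Gen 4 (rule 105): 10000001110110
Gen 5 (rule 30): 11000011000101
Gen 6 (rule 124): 11100011100111
Gen 7 (rule 105): 10101010100101
Gen 8 (rule 30): 10101010111101
Gen 9 (rule 124): 11111111100111
Gen 10 (rule 105): 10000000100101
Gen 11 (rule 30): 11000001111101
Gen 12 (rule 124): 11100001000111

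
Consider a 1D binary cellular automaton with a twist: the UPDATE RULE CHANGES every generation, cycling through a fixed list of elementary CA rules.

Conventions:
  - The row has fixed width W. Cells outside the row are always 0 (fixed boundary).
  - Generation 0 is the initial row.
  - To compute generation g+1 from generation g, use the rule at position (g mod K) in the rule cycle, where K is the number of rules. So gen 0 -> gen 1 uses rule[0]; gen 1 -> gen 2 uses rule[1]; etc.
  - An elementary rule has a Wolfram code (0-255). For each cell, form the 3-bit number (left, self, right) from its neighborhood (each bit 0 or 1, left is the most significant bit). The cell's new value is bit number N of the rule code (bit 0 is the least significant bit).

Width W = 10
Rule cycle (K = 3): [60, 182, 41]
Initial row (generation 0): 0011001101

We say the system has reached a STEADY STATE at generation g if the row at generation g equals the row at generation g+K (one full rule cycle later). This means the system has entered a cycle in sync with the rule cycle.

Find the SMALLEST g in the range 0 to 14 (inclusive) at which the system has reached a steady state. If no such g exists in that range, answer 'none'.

Gen 0: 0011001101
Gen 1 (rule 60): 0010101011
Gen 2 (rule 182): 0111111100
Gen 3 (rule 41): 0100000001
Gen 4 (rule 60): 0110000001
Gen 5 (rule 182): 1001000011
Gen 6 (rule 41): 0000011010
Gen 7 (rule 60): 0000010111
Gen 8 (rule 182): 0000111010
Gen 9 (rule 41): 1110100100
Gen 10 (rule 60): 1001110110
Gen 11 (rule 182): 1110101001
Gen 12 (rule 41): 1001010000
Gen 13 (rule 60): 1101111000
Gen 14 (rule 182): 0010110100
Gen 15 (rule 41): 1001101001
Gen 16 (rule 60): 1101011101
Gen 17 (rule 182): 0011101011

Answer: none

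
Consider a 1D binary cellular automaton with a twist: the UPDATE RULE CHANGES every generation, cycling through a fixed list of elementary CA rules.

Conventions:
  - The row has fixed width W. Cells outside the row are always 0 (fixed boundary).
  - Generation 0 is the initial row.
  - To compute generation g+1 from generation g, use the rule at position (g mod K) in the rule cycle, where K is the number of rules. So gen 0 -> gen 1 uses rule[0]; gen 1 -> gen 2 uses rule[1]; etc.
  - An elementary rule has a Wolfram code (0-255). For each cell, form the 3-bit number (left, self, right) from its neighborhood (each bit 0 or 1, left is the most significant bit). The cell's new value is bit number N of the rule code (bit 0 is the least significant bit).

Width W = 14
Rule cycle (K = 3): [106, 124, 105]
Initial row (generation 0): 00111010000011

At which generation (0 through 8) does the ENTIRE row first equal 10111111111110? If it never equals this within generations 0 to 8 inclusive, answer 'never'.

Answer: 8

Derivation:
Gen 0: 00111010000011
Gen 1 (rule 106): 01101100000111
Gen 2 (rule 124): 01111110000101
Gen 3 (rule 105): 01000010110010
Gen 4 (rule 106): 10000101110100
Gen 5 (rule 124): 11000111011110
Gen 6 (rule 105): 11010101110010
Gen 7 (rule 106): 11101011010100
Gen 8 (rule 124): 10111111111110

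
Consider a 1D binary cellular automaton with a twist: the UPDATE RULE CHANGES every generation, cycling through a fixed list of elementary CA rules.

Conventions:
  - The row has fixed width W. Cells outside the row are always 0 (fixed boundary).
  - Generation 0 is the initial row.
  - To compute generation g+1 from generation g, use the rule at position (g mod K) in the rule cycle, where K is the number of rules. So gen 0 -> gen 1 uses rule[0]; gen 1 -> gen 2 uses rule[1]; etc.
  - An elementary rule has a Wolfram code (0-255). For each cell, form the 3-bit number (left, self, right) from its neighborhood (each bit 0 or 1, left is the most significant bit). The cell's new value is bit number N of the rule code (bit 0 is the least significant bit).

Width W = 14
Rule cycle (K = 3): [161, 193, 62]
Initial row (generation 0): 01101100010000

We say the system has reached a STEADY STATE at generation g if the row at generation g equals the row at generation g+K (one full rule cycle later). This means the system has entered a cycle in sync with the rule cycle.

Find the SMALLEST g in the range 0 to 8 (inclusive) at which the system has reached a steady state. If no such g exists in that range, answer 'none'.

Answer: none

Derivation:
Gen 0: 01101100010000
Gen 1 (rule 161): 00010001000111
Gen 2 (rule 193): 11000100010011
Gen 3 (rule 62): 10101110111110
Gen 4 (rule 161): 01010101011100
Gen 5 (rule 193): 00000000001101
Gen 6 (rule 62): 00000000011011
Gen 7 (rule 161): 11111111000100
Gen 8 (rule 193): 01111111010001
Gen 9 (rule 62): 11000000111011
Gen 10 (rule 161): 00011110010100
Gen 11 (rule 193): 11001110000001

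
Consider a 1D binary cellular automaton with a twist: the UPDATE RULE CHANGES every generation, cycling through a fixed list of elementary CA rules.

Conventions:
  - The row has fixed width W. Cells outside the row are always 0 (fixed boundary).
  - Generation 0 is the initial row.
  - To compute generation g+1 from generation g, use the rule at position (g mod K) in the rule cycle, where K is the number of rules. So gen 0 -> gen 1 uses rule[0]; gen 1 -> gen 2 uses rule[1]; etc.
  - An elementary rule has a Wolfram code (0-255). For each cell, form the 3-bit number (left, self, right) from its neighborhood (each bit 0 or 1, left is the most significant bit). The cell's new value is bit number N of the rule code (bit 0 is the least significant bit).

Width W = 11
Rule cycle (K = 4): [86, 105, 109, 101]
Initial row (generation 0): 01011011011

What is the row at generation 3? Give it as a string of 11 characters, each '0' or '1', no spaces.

Gen 0: 01011011011
Gen 1 (rule 86): 11001001001
Gen 2 (rule 105): 11000000000
Gen 3 (rule 109): 11011111111

Answer: 11011111111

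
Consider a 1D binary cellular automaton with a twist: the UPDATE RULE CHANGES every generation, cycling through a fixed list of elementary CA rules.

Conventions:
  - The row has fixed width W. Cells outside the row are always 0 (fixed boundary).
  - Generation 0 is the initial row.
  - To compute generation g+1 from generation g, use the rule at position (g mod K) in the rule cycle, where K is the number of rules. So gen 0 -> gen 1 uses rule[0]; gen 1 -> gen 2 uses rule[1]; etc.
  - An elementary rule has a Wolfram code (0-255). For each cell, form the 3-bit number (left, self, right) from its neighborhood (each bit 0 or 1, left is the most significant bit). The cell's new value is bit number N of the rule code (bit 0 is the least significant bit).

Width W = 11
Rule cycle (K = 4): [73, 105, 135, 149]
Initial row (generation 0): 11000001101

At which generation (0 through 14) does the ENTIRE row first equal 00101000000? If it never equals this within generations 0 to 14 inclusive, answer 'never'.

Gen 0: 11000001101
Gen 1 (rule 73): 11011101100
Gen 2 (rule 105): 11110111101
Gen 3 (rule 135): 01100011001
Gen 4 (rule 149): 00011000101
Gen 5 (rule 73): 11011010000
Gen 6 (rule 105): 11111100111
Gen 7 (rule 135): 01111001010
Gen 8 (rule 149): 00110101011
Gen 9 (rule 73): 10110000011
Gen 10 (rule 105): 01110111011
Gen 11 (rule 135): 10100010000
Gen 12 (rule 149): 10111011111
Gen 13 (rule 73): 00101010001
Gen 14 (rule 105): 10010100100

Answer: never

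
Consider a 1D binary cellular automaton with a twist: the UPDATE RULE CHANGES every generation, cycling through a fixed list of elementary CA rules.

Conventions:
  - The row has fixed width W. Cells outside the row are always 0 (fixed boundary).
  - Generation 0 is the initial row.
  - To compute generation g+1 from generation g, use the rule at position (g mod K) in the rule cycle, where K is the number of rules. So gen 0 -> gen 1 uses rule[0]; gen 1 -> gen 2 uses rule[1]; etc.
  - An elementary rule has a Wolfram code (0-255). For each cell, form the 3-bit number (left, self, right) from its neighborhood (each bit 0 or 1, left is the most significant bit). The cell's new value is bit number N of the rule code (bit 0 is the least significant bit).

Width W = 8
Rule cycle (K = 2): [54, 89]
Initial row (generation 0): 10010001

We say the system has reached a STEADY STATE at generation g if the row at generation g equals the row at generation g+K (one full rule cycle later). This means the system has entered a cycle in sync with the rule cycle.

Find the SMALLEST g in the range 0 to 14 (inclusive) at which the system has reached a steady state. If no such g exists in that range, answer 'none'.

Answer: 12

Derivation:
Gen 0: 10010001
Gen 1 (rule 54): 11111011
Gen 2 (rule 89): 10001011
Gen 3 (rule 54): 11011100
Gen 4 (rule 89): 11010111
Gen 5 (rule 54): 00111000
Gen 6 (rule 89): 10101111
Gen 7 (rule 54): 11110000
Gen 8 (rule 89): 10011111
Gen 9 (rule 54): 11100000
Gen 10 (rule 89): 10111111
Gen 11 (rule 54): 11000000
Gen 12 (rule 89): 11111111
Gen 13 (rule 54): 00000000
Gen 14 (rule 89): 11111111
Gen 15 (rule 54): 00000000
Gen 16 (rule 89): 11111111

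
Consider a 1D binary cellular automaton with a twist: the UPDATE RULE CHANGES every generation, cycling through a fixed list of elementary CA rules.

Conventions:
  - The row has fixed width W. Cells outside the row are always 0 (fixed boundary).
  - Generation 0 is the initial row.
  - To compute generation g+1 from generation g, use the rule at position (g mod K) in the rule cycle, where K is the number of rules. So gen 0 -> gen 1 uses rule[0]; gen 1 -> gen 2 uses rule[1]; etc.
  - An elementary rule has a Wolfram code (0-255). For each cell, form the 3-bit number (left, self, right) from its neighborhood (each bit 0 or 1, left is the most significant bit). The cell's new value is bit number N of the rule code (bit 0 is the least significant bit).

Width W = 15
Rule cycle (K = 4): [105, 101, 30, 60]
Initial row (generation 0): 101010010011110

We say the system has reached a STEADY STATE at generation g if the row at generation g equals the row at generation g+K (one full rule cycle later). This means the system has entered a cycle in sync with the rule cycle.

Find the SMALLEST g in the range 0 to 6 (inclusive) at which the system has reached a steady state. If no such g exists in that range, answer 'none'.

Answer: none

Derivation:
Gen 0: 101010010011110
Gen 1 (rule 105): 010100000010010
Gen 2 (rule 101): 011101111010010
Gen 3 (rule 30): 110001000011111
Gen 4 (rule 60): 101001100010000
Gen 5 (rule 105): 010001101000111
Gen 6 (rule 101): 010100111010001
Gen 7 (rule 30): 110111100011011
Gen 8 (rule 60): 101100010010110
Gen 9 (rule 105): 011101000001110
Gen 10 (rule 101): 000111011100010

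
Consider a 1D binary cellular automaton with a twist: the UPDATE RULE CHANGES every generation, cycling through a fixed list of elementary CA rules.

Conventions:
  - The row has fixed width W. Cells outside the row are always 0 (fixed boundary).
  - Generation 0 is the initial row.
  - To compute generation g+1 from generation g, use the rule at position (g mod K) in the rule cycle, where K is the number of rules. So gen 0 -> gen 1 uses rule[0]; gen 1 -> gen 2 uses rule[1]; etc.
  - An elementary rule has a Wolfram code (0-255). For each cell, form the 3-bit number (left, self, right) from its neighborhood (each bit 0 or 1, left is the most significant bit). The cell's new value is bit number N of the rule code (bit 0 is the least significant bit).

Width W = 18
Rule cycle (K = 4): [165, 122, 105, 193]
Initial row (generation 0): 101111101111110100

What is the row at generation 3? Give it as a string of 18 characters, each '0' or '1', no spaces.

Gen 0: 101111101111110100
Gen 1 (rule 165): 110111010111101101
Gen 2 (rule 122): 111101101100111110
Gen 3 (rule 105): 100111111100100010

Answer: 100111111100100010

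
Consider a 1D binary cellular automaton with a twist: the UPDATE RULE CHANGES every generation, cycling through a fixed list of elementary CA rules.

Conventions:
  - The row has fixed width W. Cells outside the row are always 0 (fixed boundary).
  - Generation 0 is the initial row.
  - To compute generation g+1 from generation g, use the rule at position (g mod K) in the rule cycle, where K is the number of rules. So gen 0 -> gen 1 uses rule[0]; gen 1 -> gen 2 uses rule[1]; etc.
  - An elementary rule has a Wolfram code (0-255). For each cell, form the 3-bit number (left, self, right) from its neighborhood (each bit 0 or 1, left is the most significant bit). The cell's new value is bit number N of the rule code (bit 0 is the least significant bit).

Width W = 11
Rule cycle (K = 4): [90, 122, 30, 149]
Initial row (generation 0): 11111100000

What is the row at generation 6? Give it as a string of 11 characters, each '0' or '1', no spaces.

Gen 0: 11111100000
Gen 1 (rule 90): 10000110000
Gen 2 (rule 122): 01001111000
Gen 3 (rule 30): 11111000100
Gen 4 (rule 149): 01110110111
Gen 5 (rule 90): 11010110101
Gen 6 (rule 122): 11101111010

Answer: 11101111010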